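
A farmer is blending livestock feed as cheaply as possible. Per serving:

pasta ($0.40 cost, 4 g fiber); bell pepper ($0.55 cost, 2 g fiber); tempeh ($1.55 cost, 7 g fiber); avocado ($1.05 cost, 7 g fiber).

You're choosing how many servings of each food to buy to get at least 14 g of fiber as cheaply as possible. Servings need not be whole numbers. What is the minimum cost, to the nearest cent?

Cost per g of fiber: pasta $0.1000, avocado $0.1500, tempeh $0.2214, bell pepper $0.2750.
With no serving limits, use only pasta: 14 g / 4 g = 3.5 servings × $0.40 = $1.40.

$1.40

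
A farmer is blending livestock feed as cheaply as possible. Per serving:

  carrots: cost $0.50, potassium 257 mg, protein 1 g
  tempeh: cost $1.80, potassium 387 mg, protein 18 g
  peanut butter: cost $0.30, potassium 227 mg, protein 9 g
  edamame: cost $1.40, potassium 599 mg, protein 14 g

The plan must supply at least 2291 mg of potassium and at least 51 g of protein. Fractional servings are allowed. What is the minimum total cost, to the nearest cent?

$3.03

Check every corner: each single food scaled to meet both minima, and each pair solved so both constraints bind.
carrots only: max(2291/257, 51/1) = 51 servings → $25.50.
tempeh only: max(2291/387, 51/18) = 5.92 servings → $10.66.
peanut butter only: max(2291/227, 51/9) = 10.09 servings → $3.03.
edamame only: max(2291/599, 51/14) = 3.825 servings → $5.35.
carrots + tempeh with both tight: 5.072 servings and 2.552 servings → $7.13.
carrots + peanut butter with both tight: 4.335 servings and 5.185 servings → $3.72.
carrots + edamame with both tight: 0.5085 servings and 3.607 servings → $5.30.
tempeh + peanut butter with both targets exact would need a negative amount; discard.
tempeh + edamame with both targets exact would need a negative amount; discard.
peanut butter + edamame with both targets exact would need a negative amount; discard.
Cheapest feasible corner: $3.03.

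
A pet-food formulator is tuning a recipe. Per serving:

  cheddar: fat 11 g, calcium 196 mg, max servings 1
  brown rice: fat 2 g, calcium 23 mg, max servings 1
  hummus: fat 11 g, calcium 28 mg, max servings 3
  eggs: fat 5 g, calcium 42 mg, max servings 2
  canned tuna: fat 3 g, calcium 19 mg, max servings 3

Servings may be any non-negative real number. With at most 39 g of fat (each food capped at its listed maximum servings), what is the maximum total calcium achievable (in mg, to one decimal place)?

Calcium per g fat: cheddar 17.82, brown rice 11.5, eggs 8.4, canned tuna 6.333, hummus 2.545.
Take 1 serving of cheddar: uses 11 g fat, +196.0 mg calcium (running total 196.0 mg).
Take 1 serving of brown rice: uses 2 g fat, +23.0 mg calcium (running total 219.0 mg).
Take 2 servings of eggs: uses 10 g fat, +84.0 mg calcium (running total 303.0 mg).
Take 3 servings of canned tuna: uses 9 g fat, +57.0 mg calcium (running total 360.0 mg).
Take 0.6364 servings of hummus: uses 7 g fat, +17.8 mg calcium (running total 377.8 mg).
Filling greedily by calcium-per-g fat is optimal for one linear limit, giving 377.8 mg.

377.8 mg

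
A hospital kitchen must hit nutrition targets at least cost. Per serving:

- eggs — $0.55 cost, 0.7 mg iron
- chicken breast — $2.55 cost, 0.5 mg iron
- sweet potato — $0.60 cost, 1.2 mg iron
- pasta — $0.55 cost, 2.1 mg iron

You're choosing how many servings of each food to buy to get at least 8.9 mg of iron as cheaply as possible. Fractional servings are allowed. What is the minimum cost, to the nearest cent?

Cost per mg of iron: pasta $0.2619, sweet potato $0.5000, eggs $0.7857, chicken breast $5.1000.
With no serving limits, use only pasta: 8.9 mg / 2.1 mg = 4.238 servings × $0.55 = $2.33.

$2.33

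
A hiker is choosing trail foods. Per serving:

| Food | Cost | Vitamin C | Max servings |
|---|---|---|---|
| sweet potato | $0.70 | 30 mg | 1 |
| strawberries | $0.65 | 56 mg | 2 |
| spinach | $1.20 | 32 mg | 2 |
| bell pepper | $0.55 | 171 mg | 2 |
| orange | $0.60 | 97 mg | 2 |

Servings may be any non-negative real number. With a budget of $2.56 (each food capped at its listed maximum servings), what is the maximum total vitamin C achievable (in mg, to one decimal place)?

Vitamin C per dollar: bell pepper 310.9, orange 161.7, strawberries 86.15, sweet potato 42.86, spinach 26.67.
Take 2 servings of bell pepper: spends $1.10, +342.0 mg vitamin C (running total 342.0 mg).
Take 2 servings of orange: spends $1.20, +194.0 mg vitamin C (running total 536.0 mg).
Take 0.4 servings of strawberries: spends $0.26, +22.4 mg vitamin C (running total 558.4 mg).
Filling greedily by vitamin C-per-dollar is optimal for one linear limit, giving 558.4 mg.

558.4 mg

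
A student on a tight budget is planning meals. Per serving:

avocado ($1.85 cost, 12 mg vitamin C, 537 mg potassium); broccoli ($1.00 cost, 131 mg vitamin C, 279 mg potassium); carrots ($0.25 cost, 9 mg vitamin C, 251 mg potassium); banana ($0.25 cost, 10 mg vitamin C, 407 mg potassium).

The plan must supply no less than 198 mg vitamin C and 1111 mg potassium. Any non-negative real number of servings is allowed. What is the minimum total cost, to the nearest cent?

$1.82

Minimising a linear cost over {vitamin C ≥ 198, potassium ≥ 1111, servings ≥ 0} — the optimum is at a vertex, using one or two foods.
avocado only: max(198/12, 1111/537) = 16.5 servings → $30.52.
broccoli only: max(198/131, 1111/279) = 3.982 servings → $3.98.
carrots only: max(198/9, 1111/251) = 22 servings → $5.50.
banana only: max(198/10, 1111/407) = 19.8 servings → $4.95.
avocado + broccoli with both tight: 1.348 servings and 1.388 servings → $3.88.
avocado + carrots: intersection lies outside the first quadrant.
avocado + banana: the both-tight solution has a negative serving — not a feasible corner.
broccoli + carrots with both tight: 1.307 servings and 2.973 servings → $2.05.
broccoli + banana with both tight: 1.375 servings and 1.787 servings → $1.82.
carrots + banana with both targets exact would need a negative amount; discard.
Cheapest feasible corner: $1.82.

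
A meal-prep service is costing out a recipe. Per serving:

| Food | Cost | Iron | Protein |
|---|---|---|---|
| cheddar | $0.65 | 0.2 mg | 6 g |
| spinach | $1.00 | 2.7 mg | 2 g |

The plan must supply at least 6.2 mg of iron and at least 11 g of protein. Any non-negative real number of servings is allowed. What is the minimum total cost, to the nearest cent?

The cheapest plan sits at a corner of the feasible region — with two constraints it uses at most two foods.
cheddar only: max(6.2/0.2, 11/6) = 31 servings → $20.15.
spinach only: max(6.2/2.7, 11/2) = 5.5 servings → $5.50.
cheddar + spinach with both tight: 1.095 servings and 2.215 servings → $2.93.
So the least-cost plan costs $2.93.

$2.93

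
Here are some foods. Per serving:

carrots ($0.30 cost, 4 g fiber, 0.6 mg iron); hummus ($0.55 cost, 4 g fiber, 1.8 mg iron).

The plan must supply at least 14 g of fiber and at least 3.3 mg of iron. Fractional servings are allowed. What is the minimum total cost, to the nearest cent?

$1.30

Check every corner: each single food scaled to meet both minima, and each pair solved so both constraints bind.
carrots only: max(14/4, 3.3/0.6) = 5.5 servings → $1.65.
hummus only: max(14/4, 3.3/1.8) = 3.5 servings → $1.93.
carrots + hummus with both tight: 2.5 servings and 1 serving → $1.30.
The minimum over all feasible corners is $1.30.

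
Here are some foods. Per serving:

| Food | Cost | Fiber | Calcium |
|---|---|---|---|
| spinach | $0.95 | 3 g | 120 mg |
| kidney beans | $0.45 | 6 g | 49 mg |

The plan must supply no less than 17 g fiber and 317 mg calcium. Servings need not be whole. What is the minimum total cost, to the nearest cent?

spinach only: max(17/3, 317/120) = 5.667 servings → $5.38.
kidney beans only: max(17/6, 317/49) = 6.469 servings → $2.91.
spinach + kidney beans with both tight: 1.866 servings and 1.901 servings → $2.63.
So the least-cost plan costs $2.63.

$2.63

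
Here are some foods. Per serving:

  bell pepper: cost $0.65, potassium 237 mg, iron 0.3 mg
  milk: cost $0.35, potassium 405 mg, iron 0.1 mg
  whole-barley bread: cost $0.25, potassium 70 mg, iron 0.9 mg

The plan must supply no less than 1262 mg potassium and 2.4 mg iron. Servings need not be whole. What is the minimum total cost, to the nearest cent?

$1.54

Compare the cost at each extreme point of the feasible region.
bell pepper only: max(1262/237, 2.4/0.3) = 8 servings → $5.20.
milk only: max(1262/405, 2.4/0.1) = 24 servings → $8.40.
whole-barley bread only: max(1262/70, 2.4/0.9) = 18.03 servings → $4.51.
bell pepper + milk: intersection lies outside the first quadrant.
bell pepper + whole-barley bread with both tight: 5.033 servings and 0.9891 servings → $3.52.
milk + whole-barley bread with both tight: 2.707 servings and 2.366 servings → $1.54.
So the least-cost plan costs $1.54.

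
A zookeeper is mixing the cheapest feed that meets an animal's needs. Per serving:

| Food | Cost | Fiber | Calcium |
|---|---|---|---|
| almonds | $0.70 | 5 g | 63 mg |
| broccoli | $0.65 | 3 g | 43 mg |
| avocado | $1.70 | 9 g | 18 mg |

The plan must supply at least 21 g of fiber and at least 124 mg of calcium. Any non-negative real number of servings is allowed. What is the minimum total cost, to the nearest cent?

Two binding constraints pin down two serving amounts, so the optimal mix uses at most two foods. The candidates are each food alone (scaled to the tighter of fiber/calcium) and each pair with both constraints tight.
almonds only: max(21/5, 124/63) = 4.2 servings → $2.94.
broccoli only: max(21/3, 124/43) = 7 servings → $4.55.
avocado only: max(21/9, 124/18) = 6.889 servings → $11.71.
almonds + broccoli: the both-tight solution has a negative serving — not a feasible corner.
almonds + avocado with both tight: 1.547 servings and 1.474 servings → $3.59.
broccoli + avocado with both tight: 2.216 servings and 1.595 servings → $4.15.
So the least-cost plan costs $2.94.

$2.94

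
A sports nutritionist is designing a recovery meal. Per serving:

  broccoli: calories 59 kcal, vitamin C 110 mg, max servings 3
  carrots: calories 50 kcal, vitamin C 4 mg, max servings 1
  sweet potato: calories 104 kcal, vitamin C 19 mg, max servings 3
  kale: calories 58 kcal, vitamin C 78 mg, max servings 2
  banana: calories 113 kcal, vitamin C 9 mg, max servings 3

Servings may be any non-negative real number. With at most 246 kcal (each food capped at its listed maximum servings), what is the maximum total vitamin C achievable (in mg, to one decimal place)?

Vitamin C per kcal: broccoli 1.864, kale 1.345, sweet potato 0.1827, carrots 0.08, banana 0.07965.
Take 3 servings of broccoli: uses 177 kcal, +330.0 mg vitamin C (running total 330.0 mg).
Take 1.19 servings of kale: uses 69 kcal, +92.8 mg vitamin C (running total 422.8 mg).
Filling greedily by vitamin C-per-kcal is optimal for one linear limit, giving 422.8 mg.

422.8 mg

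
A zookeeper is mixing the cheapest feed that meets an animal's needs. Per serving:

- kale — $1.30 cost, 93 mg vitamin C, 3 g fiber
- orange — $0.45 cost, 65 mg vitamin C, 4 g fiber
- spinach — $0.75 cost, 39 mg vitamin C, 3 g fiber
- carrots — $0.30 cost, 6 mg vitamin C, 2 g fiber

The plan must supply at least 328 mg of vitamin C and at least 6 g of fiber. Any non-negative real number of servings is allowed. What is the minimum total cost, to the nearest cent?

A basic optimal solution has at most two foods positive. Try each food alone and each pair with both targets met exactly.
kale only: max(328/93, 6/3) = 3.527 servings → $4.58.
orange only: max(328/65, 6/4) = 5.046 servings → $2.27.
spinach only: max(328/39, 6/3) = 8.41 servings → $6.31.
carrots only: max(328/6, 6/2) = 54.67 servings → $16.40.
kale + orange: the both-tight solution has a negative serving — not a feasible corner.
kale + spinach with both targets exact would need a negative amount; discard.
kale + carrots with both targets exact would need a negative amount; discard.
orange + spinach: the both-tight solution has a negative serving — not a feasible corner.
orange + carrots with both targets exact would need a negative amount; discard.
spinach + carrots: the both-tight solution has a negative serving — not a feasible corner.
The minimum over all feasible corners is $2.27.

$2.27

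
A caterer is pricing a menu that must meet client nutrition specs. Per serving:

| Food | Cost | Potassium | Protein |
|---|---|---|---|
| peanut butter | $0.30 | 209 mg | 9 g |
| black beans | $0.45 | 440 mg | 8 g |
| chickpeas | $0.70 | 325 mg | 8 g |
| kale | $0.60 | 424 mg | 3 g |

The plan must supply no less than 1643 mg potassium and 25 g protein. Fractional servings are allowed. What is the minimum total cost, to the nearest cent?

$1.68

An LP optimum is at a vertex; with two nutrient constraints at most two foods are used. Check each candidate.
peanut butter only: max(1643/209, 25/9) = 7.861 servings → $2.36.
black beans only: max(1643/440, 25/8) = 3.734 servings → $1.68.
chickpeas only: max(1643/325, 25/8) = 5.055 servings → $3.54.
kale only: max(1643/424, 25/3) = 8.333 servings → $5.00.
peanut butter + black beans with both targets exact would need a negative amount; discard.
peanut butter + chickpeas with both targets exact would need a negative amount; discard.
peanut butter + kale with both tight: 1.778 servings and 2.998 servings → $2.33.
black beans + chickpeas with both targets exact would need a negative amount; discard.
black beans + kale with both tight: 2.737 servings and 1.035 servings → $1.85.
chickpeas + kale with both tight: 2.346 servings and 2.077 servings → $2.89.
So the least-cost plan costs $1.68.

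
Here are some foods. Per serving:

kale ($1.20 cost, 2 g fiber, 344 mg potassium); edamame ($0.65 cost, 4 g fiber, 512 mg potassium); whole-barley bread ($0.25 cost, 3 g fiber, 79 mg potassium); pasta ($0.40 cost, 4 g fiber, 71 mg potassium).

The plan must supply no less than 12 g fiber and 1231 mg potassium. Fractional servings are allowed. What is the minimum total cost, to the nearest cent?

Check every corner: each single food scaled to meet both minima, and each pair solved so both constraints bind.
kale only: max(12/2, 1231/344) = 6 servings → $7.20.
edamame only: max(12/4, 1231/512) = 3 servings → $1.95.
whole-barley bread only: max(12/3, 1231/79) = 15.58 servings → $3.90.
pasta only: max(12/4, 1231/71) = 17.34 servings → $6.94.
kale + edamame with both targets exact would need a negative amount; discard.
kale + whole-barley bread with both tight: 3.141 servings and 1.906 servings → $4.25.
kale + pasta with both tight: 3.3 servings and 1.35 servings → $4.50.
edamame + whole-barley bread with both tight: 2.25 servings and 1 serving → $1.71.
edamame + pasta with both tight: 2.308 servings and 0.6916 servings → $1.78.
whole-barley bread + pasta: intersection lies outside the first quadrant.
Cheapest feasible corner: $1.71.

$1.71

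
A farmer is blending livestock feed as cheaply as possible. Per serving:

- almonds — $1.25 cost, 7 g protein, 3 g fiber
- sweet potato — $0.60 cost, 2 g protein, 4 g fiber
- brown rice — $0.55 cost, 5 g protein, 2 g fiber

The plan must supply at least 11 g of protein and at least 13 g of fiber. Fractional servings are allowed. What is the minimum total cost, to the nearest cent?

almonds only: max(11/7, 13/3) = 4.333 servings → $5.42.
sweet potato only: max(11/2, 13/4) = 5.5 servings → $3.30.
brown rice only: max(11/5, 13/2) = 6.5 servings → $3.58.
almonds + sweet potato with both tight: 0.8182 servings and 2.636 servings → $2.60.
almonds + brown rice with both targets exact would need a negative amount; discard.
sweet potato + brown rice with both tight: 2.688 servings and 1.125 servings → $2.23.
Cheapest feasible corner: $2.23.

$2.23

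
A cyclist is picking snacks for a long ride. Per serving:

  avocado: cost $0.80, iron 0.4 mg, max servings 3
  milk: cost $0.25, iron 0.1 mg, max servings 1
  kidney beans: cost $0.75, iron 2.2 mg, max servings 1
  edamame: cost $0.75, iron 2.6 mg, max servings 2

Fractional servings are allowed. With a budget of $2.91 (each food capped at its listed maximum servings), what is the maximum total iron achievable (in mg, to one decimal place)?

Iron per dollar: edamame 3.467, kidney beans 2.933, avocado 0.5, milk 0.4.
Take 2 servings of edamame: spends $1.50, +5.2 mg iron (running total 5.2 mg).
Take 1 serving of kidney beans: spends $0.75, +2.2 mg iron (running total 7.4 mg).
Take 0.825 servings of avocado: spends $0.66, +0.3 mg iron (running total 7.7 mg).
Greedy by best ratio exhausts the cost allowance optimally: 7.7 mg.

7.7 mg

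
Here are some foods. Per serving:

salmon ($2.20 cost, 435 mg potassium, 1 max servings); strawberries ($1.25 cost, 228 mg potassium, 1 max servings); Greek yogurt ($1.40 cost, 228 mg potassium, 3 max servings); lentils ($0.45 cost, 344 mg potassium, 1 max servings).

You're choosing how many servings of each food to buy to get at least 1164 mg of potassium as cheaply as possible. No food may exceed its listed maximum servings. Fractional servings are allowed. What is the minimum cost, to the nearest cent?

Cost per mg of potassium: lentils $0.0013, salmon $0.0051, strawberries $0.0055, Greek yogurt $0.0061.
Take 1 serving of lentils: +344.0 mg potassium for $0.45 (total $0.45, still need 820.0 mg).
Take 1 serving of salmon: +435.0 mg potassium for $2.20 (total $2.65, still need 385.0 mg).
Take 1 serving of strawberries: +228.0 mg potassium for $1.25 (total $3.90, still need 157.0 mg).
Take 0.6886 servings of Greek yogurt: +157.0 mg potassium for $0.96 (total $4.86, still need 0.0 mg).
Filling from the cheapest source first is optimal under one linear minimum: $4.86.

$4.86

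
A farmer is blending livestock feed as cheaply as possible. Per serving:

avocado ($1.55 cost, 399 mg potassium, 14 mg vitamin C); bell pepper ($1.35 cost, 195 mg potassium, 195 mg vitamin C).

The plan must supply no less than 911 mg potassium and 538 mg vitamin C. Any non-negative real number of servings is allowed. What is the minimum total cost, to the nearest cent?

Compare the cost at each extreme point of the feasible region.
avocado only: max(911/399, 538/14) = 38.43 servings → $59.56.
bell pepper only: max(911/195, 538/195) = 4.672 servings → $6.31.
avocado + bell pepper with both tight: 0.9688 servings and 2.689 servings → $5.13.
Cheapest feasible corner: $5.13.

$5.13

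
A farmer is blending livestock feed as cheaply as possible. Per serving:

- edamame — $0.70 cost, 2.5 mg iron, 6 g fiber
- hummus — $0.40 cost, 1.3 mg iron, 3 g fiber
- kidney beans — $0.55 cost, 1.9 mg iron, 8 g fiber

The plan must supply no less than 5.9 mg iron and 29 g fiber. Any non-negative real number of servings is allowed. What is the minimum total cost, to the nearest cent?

edamame only: max(5.9/2.5, 29/6) = 4.833 servings → $3.38.
hummus only: max(5.9/1.3, 29/3) = 9.667 servings → $3.87.
kidney beans only: max(5.9/1.9, 29/8) = 3.625 servings → $1.99.
edamame + hummus with both targets exact would need a negative amount; discard.
edamame + kidney beans with both targets exact would need a negative amount; discard.
hummus + kidney beans: the both-tight solution has a negative serving — not a feasible corner.
The minimum over all feasible corners is $1.99.

$1.99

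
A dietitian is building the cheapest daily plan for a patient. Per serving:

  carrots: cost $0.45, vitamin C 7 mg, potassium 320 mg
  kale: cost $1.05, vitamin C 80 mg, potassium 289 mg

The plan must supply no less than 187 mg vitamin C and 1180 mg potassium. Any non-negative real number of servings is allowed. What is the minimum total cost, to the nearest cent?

carrots only: max(187/7, 1180/320) = 26.71 servings → $12.02.
kale only: max(187/80, 1180/289) = 4.083 servings → $4.29.
carrots + kale with both tight: 1.712 servings and 2.188 servings → $3.07.
So the least-cost plan costs $3.07.

$3.07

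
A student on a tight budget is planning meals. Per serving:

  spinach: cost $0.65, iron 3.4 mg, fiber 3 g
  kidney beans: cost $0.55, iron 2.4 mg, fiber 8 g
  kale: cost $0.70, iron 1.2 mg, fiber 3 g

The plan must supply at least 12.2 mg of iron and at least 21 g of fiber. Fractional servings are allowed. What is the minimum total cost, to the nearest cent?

$2.49

spinach only: max(12.2/3.4, 21/3) = 7 servings → $4.55.
kidney beans only: max(12.2/2.4, 21/8) = 5.083 servings → $2.80.
kale only: max(12.2/1.2, 21/3) = 10.17 servings → $7.12.
spinach + kidney beans with both tight: 2.36 servings and 1.74 servings → $2.49.
spinach + kale with both tight: 1.727 servings and 5.273 servings → $4.81.
kidney beans + kale: the both-tight solution has a negative serving — not a feasible corner.
The minimum over all feasible corners is $2.49.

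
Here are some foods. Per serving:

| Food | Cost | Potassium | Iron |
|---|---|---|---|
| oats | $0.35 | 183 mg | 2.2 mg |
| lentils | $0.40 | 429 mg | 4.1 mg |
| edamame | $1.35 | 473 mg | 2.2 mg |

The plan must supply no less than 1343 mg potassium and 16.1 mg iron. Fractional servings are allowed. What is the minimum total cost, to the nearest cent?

$1.57

Compare the cost at each extreme point of the feasible region.
oats only: max(1343/183, 16.1/2.2) = 7.339 servings → $2.57.
lentils only: max(1343/429, 16.1/4.1) = 3.927 servings → $1.57.
edamame only: max(1343/473, 16.1/2.2) = 7.318 servings → $9.88.
oats + lentils with both tight: 7.238 servings and 0.04289 servings → $2.55.
oats + edamame with both tight: 7.305 servings and 0.01301 servings → $2.57.
lentils + edamame: the both-tight solution has a negative serving — not a feasible corner.
So the least-cost plan costs $1.57.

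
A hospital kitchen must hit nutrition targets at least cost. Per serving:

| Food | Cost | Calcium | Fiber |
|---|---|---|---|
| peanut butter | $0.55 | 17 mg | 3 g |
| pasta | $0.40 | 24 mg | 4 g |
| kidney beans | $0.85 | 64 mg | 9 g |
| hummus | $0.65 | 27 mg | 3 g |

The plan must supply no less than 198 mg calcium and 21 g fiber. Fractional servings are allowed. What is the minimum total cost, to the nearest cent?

$2.63

For a min-cost LP with two ≥-constraints, a basic feasible solution has at most two positive variables.
peanut butter only: max(198/17, 21/3) = 11.65 servings → $6.41.
pasta only: max(198/24, 21/4) = 8.25 servings → $3.30.
kidney beans only: max(198/64, 21/9) = 3.094 servings → $2.63.
hummus only: max(198/27, 21/3) = 7.333 servings → $4.77.
peanut butter + pasta: intersection lies outside the first quadrant.
peanut butter + kidney beans: intersection lies outside the first quadrant.
peanut butter + hummus: intersection lies outside the first quadrant.
pasta + kidney beans: the both-tight solution has a negative serving — not a feasible corner.
pasta + hummus: the both-tight solution has a negative serving — not a feasible corner.
kidney beans + hummus with both targets exact would need a negative amount; discard.
So the least-cost plan costs $2.63.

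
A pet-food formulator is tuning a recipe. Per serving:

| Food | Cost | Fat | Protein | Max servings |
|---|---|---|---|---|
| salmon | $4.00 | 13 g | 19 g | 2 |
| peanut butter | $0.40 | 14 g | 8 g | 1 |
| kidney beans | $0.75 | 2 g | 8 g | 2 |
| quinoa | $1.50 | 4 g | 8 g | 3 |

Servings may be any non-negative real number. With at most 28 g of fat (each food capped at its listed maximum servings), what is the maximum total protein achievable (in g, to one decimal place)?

Protein per g fat: kidney beans 4, quinoa 2, salmon 1.462, peanut butter 0.5714.
Take 2 servings of kidney beans: uses 4 g fat, +16.0 g protein (running total 16.0 g).
Take 3 servings of quinoa: uses 12 g fat, +24.0 g protein (running total 40.0 g).
Take 0.9231 servings of salmon: uses 12 g fat, +17.5 g protein (running total 57.5 g).
Greedy by best ratio exhausts the fat allowance optimally: 57.5 g.

57.5 g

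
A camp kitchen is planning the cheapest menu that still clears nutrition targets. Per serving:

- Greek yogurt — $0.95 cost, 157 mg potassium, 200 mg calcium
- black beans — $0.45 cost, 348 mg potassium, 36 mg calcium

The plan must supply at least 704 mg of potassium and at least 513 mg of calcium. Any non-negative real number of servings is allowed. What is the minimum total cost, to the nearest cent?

Greek yogurt only: max(704/157, 513/200) = 4.484 servings → $4.26.
black beans only: max(704/348, 513/36) = 14.25 servings → $6.41.
Greek yogurt + black beans with both tight: 2.395 servings and 0.9423 servings → $2.70.
So the least-cost plan costs $2.70.

$2.70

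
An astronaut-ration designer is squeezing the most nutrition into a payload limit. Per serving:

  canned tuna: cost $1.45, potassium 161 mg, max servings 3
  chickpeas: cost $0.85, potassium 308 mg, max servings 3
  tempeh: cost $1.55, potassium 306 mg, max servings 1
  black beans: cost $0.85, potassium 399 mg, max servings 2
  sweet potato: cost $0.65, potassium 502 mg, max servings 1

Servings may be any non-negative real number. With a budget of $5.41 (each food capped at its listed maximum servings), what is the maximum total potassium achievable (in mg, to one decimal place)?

Potassium per dollar: sweet potato 772.3, black beans 469.4, chickpeas 362.4, tempeh 197.4, canned tuna 111.
Take 1 serving of sweet potato: spends $0.65, +502.0 mg potassium (running total 502.0 mg).
Take 2 servings of black beans: spends $1.70, +798.0 mg potassium (running total 1300.0 mg).
Take 3 servings of chickpeas: spends $2.55, +924.0 mg potassium (running total 2224.0 mg).
Take 0.329 servings of tempeh: spends $0.51, +100.7 mg potassium (running total 2324.7 mg).
Greedy by best ratio exhausts the cost allowance optimally: 2324.7 mg.

2324.7 mg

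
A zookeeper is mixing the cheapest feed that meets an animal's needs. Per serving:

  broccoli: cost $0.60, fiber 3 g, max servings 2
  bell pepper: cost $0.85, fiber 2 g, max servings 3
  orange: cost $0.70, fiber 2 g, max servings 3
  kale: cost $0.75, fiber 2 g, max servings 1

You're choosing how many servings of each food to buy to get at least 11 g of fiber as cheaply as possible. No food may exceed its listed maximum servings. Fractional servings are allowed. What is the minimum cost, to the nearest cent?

Cost per g of fiber: broccoli $0.2000, orange $0.3500, kale $0.3750, bell pepper $0.4250.
Take 2 servings of broccoli: +6.0 g fiber for $1.20 (total $1.20, still need 5.0 g).
Take 2.5 servings of orange: +5.0 g fiber for $1.75 (total $2.95, still need 0.0 g).
Filling from the cheapest source first is optimal under one linear minimum: $2.95.

$2.95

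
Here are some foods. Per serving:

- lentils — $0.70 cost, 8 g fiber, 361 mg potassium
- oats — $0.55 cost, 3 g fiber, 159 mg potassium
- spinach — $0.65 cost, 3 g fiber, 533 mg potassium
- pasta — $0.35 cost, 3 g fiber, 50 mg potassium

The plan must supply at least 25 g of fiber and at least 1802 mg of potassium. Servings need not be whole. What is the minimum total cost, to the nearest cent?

For a min-cost LP with two ≥-constraints, a basic feasible solution has at most two positive variables.
lentils only: max(25/8, 1802/361) = 4.992 servings → $3.49.
oats only: max(25/3, 1802/159) = 11.33 servings → $6.23.
spinach only: max(25/3, 1802/533) = 8.333 servings → $5.42.
pasta only: max(25/3, 1802/50) = 36.04 servings → $12.61.
lentils + oats: the both-tight solution has a negative serving — not a feasible corner.
lentils + spinach with both tight: 2.489 servings and 1.695 servings → $2.84.
lentils + pasta with both targets exact would need a negative amount; discard.
oats + spinach with both tight: 7.058 servings and 1.275 servings → $4.71.
oats + pasta: the both-tight solution has a negative serving — not a feasible corner.
spinach + pasta with both tight: 2.868 servings and 5.465 servings → $3.78.
So the least-cost plan costs $2.84.

$2.84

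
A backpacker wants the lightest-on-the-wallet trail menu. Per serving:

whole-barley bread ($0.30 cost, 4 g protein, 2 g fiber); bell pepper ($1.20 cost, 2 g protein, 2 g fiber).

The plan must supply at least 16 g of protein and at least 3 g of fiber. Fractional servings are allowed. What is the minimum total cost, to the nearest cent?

$1.20

With two linear requirements the optimum uses one or two foods; enumerate the corners.
whole-barley bread only: max(16/4, 3/2) = 4 servings → $1.20.
bell pepper only: max(16/2, 3/2) = 8 servings → $9.60.
whole-barley bread + bell pepper: the both-tight solution has a negative serving — not a feasible corner.
Cheapest feasible corner: $1.20.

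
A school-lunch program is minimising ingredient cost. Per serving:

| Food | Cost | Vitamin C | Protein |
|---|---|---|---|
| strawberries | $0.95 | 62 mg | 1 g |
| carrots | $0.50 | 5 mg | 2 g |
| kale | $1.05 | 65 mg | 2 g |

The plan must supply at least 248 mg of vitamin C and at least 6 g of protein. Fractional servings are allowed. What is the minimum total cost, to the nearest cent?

For a min-cost LP with two ≥-constraints, a basic feasible solution has at most two positive variables.
strawberries only: max(248/62, 6/1) = 6 servings → $5.70.
carrots only: max(248/5, 6/2) = 49.6 servings → $24.80.
kale only: max(248/65, 6/2) = 3.815 servings → $4.01.
strawberries + carrots with both tight: 3.916 servings and 1.042 servings → $4.24.
strawberries + kale with both tight: 1.797 servings and 2.102 servings → $3.91.
carrots + kale: the both-tight solution has a negative serving — not a feasible corner.
So the least-cost plan costs $3.91.

$3.91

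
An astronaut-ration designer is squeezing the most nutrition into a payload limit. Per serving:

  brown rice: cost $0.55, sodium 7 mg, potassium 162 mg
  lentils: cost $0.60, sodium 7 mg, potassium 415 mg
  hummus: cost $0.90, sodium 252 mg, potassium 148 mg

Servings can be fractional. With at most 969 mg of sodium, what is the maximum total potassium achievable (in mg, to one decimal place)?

Potassium per mg sodium: lentils 59.29, brown rice 23.14, hummus 0.5873.
With no serving limits, spend the whole sodium allowance on lentils: 969 mg / 7 mg × 415 mg = 57447.9 mg.

57447.9 mg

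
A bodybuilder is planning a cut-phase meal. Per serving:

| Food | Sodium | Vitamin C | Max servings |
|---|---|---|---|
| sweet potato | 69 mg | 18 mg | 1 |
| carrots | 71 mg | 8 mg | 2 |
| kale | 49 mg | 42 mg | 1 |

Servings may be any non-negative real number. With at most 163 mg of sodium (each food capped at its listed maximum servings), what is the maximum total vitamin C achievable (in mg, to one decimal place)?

Vitamin C per mg sodium: kale 0.8571, sweet potato 0.2609, carrots 0.1127.
Take 1 serving of kale: uses 49 mg sodium, +42.0 mg vitamin C (running total 42.0 mg).
Take 1 serving of sweet potato: uses 69 mg sodium, +18.0 mg vitamin C (running total 60.0 mg).
Take 0.6338 servings of carrots: uses 45 mg sodium, +5.1 mg vitamin C (running total 65.1 mg).
Filling greedily by vitamin C-per-mg sodium is optimal for one linear limit, giving 65.1 mg.

65.1 mg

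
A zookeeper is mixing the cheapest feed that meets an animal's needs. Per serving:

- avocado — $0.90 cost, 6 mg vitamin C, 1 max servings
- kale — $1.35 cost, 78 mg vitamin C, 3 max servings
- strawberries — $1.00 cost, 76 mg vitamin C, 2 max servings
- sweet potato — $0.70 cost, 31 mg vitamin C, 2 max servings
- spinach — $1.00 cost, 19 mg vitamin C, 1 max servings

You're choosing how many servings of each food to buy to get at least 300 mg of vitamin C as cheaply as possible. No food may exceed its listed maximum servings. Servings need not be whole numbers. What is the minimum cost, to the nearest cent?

Cost per mg of vitamin C: strawberries $0.0132, kale $0.0173, sweet potato $0.0226, spinach $0.0526, avocado $0.1500.
Take 2 servings of strawberries: +152.0 mg vitamin C for $2.00 (total $2.00, still need 148.0 mg).
Take 1.897 servings of kale: +148.0 mg vitamin C for $2.56 (total $4.56, still need 0.0 mg).
Filling from the cheapest source first is optimal under one linear minimum: $4.56.

$4.56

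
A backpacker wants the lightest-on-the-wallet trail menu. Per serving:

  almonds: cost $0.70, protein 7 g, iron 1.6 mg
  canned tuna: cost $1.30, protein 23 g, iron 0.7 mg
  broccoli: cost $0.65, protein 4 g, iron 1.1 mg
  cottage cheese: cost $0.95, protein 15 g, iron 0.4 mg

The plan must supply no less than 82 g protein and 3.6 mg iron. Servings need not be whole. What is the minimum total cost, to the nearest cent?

This is a tiny linear program; its minimum lies at a vertex of the feasible set. List the vertices and price them.
almonds only: max(82/7, 3.6/1.6) = 11.71 servings → $8.20.
canned tuna only: max(82/23, 3.6/0.7) = 5.143 servings → $6.69.
broccoli only: max(82/4, 3.6/1.1) = 20.5 servings → $13.32.
cottage cheese only: max(82/15, 3.6/0.4) = 9 servings → $8.55.
almonds + canned tuna with both tight: 0.7962 servings and 3.323 servings → $4.88.
almonds + broccoli: intersection lies outside the first quadrant.
almonds + cottage cheese with both tight: 1 serving and 5 servings → $5.45.
canned tuna + broccoli with both tight: 3.369 servings and 1.129 servings → $5.11.
canned tuna + cottage cheese: the both-tight solution has a negative serving — not a feasible corner.
broccoli + cottage cheese with both tight: 1.423 servings and 5.087 servings → $5.76.
So the least-cost plan costs $4.88.

$4.88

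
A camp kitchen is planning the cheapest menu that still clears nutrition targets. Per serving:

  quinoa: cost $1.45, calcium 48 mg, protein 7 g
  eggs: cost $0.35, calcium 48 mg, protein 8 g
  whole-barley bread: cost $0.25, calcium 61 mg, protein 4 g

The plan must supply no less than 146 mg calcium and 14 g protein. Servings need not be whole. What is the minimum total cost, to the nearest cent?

$0.74

Compare the cost at each extreme point of the feasible region.
quinoa only: max(146/48, 14/7) = 3.042 servings → $4.41.
eggs only: max(146/48, 14/8) = 3.042 servings → $1.06.
whole-barley bread only: max(146/61, 14/4) = 3.5 servings → $0.88.
quinoa + eggs: intersection lies outside the first quadrant.
quinoa + whole-barley bread with both tight: 1.149 servings and 1.489 servings → $2.04.
eggs + whole-barley bread with both tight: 0.9122 servings and 1.676 servings → $0.74.
So the least-cost plan costs $0.74.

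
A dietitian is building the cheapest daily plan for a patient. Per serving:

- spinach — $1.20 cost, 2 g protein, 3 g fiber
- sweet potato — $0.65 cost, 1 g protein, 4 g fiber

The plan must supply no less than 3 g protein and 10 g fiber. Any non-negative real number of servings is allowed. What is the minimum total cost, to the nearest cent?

With two linear requirements the optimum uses one or two foods; enumerate the corners.
spinach only: max(3/2, 10/3) = 3.333 servings → $4.00.
sweet potato only: max(3/1, 10/4) = 3 servings → $1.95.
spinach + sweet potato with both tight: 0.4 servings and 2.2 servings → $1.91.
The minimum over all feasible corners is $1.91.

$1.91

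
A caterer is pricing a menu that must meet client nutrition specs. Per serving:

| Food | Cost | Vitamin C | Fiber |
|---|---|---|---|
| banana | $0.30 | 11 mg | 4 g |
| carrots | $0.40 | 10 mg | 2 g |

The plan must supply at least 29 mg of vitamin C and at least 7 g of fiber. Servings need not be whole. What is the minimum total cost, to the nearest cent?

$0.79

A basic optimal solution has at most two foods positive. Try each food alone and each pair with both targets met exactly.
banana only: max(29/11, 7/4) = 2.636 servings → $0.79.
carrots only: max(29/10, 7/2) = 3.5 servings → $1.40.
banana + carrots with both tight: 0.6667 servings and 2.167 servings → $1.07.
Cheapest feasible corner: $0.79.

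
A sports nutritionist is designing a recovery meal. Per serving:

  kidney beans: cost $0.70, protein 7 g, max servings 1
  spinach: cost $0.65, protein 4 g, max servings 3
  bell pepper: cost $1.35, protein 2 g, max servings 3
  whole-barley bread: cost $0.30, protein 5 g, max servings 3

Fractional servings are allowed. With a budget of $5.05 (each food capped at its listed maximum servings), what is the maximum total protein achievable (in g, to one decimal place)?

36.2 g

Protein per dollar: whole-barley bread 16.67, kidney beans 10, spinach 6.154, bell pepper 1.481.
Take 3 servings of whole-barley bread: spends $0.90, +15.0 g protein (running total 15.0 g).
Take 1 serving of kidney beans: spends $0.70, +7.0 g protein (running total 22.0 g).
Take 3 servings of spinach: spends $1.95, +12.0 g protein (running total 34.0 g).
Take 1.111 servings of bell pepper: spends $1.50, +2.2 g protein (running total 36.2 g).
Greedy by best ratio exhausts the cost allowance optimally: 36.2 g.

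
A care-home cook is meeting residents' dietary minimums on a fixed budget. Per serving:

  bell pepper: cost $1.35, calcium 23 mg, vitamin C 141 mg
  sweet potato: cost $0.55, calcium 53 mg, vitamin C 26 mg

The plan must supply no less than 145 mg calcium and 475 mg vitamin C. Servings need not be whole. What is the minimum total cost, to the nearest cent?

Two binding constraints pin down two serving amounts, so the optimal mix uses at most two foods. The candidates are each food alone (scaled to the tighter of calcium/vitamin C) and each pair with both constraints tight.
bell pepper only: max(145/23, 475/141) = 6.304 servings → $8.51.
sweet potato only: max(145/53, 475/26) = 18.27 servings → $10.05.
bell pepper + sweet potato with both tight: 3.113 servings and 1.385 servings → $4.96.
The minimum over all feasible corners is $4.96.

$4.96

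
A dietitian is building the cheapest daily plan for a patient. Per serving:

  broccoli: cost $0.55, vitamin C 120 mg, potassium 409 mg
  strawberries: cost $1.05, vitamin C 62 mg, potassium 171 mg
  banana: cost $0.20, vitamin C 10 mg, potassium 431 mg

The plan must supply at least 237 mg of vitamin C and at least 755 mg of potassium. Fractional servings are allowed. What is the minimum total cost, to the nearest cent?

This is a tiny linear program; its minimum lies at a vertex of the feasible set. List the vertices and price them.
broccoli only: max(237/120, 755/409) = 1.975 servings → $1.09.
strawberries only: max(237/62, 755/171) = 4.415 servings → $4.64.
banana only: max(237/10, 755/431) = 23.7 servings → $4.74.
broccoli + strawberries with both tight: 1.299 servings and 1.309 servings → $2.09.
broccoli + banana: intersection lies outside the first quadrant.
strawberries + banana with both tight: 3.782 servings and 0.2512 servings → $4.02.
So the least-cost plan costs $1.09.

$1.09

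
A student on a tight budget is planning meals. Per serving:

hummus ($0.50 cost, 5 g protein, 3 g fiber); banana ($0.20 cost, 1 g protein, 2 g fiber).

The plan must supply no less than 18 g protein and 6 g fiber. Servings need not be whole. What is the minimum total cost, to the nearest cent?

$1.80

hummus only: max(18/5, 6/3) = 3.6 servings → $1.80.
banana only: max(18/1, 6/2) = 18 servings → $3.60.
hummus + banana: intersection lies outside the first quadrant.
The minimum over all feasible corners is $1.80.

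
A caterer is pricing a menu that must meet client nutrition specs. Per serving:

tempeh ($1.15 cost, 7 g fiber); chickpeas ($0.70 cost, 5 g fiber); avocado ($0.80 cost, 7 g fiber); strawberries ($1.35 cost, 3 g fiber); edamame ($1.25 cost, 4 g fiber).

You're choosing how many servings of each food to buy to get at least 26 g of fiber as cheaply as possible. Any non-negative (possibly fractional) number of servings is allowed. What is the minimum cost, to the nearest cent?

Cost per g of fiber: avocado $0.1143, chickpeas $0.1400, tempeh $0.1643, edamame $0.3125, strawberries $0.4500.
With no serving limits, use only avocado: 26 g / 7 g = 3.714 servings × $0.80 = $2.97.

$2.97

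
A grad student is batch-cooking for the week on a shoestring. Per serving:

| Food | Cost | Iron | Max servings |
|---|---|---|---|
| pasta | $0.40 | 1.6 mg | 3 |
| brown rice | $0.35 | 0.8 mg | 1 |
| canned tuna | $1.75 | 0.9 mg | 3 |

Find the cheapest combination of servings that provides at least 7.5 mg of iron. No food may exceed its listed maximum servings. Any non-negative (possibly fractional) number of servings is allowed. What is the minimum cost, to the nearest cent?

$5.24

Cost per mg of iron: pasta $0.2500, brown rice $0.4375, canned tuna $1.9444.
Take 3 servings of pasta: +4.8 mg iron for $1.20 (total $1.20, still need 2.7 mg).
Take 1 serving of brown rice: +0.8 mg iron for $0.35 (total $1.55, still need 1.9 mg).
Take 2.111 servings of canned tuna: +1.9 mg iron for $3.69 (total $5.24, still need 0.0 mg).
Greedy by cheapest-per-mg is optimal for a single linear constraint, so the minimum cost is $5.24.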